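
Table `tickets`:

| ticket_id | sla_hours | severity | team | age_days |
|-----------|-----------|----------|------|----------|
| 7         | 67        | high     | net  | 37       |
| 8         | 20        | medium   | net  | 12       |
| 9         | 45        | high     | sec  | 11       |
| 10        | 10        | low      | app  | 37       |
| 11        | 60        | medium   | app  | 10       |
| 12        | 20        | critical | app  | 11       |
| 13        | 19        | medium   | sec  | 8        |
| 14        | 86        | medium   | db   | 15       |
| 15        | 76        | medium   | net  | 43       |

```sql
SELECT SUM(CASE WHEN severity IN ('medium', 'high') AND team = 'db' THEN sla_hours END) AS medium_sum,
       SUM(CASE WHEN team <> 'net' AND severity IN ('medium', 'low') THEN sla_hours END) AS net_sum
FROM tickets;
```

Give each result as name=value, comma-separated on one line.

[medium_sum: severity IN ('medium', 'high') AND team = 'db']
ticket_id=7: ✗
ticket_id=8: ✗
ticket_id=9: ✗
ticket_id=10: ✗
ticket_id=11: ✗
ticket_id=12: ✗
ticket_id=13: ✗
ticket_id=14: ✓ → 86
ticket_id=15: ✗
medium_sum = 86
—
[net_sum: team <> 'net' AND severity IN ('medium', 'low')]
ticket_id=7: ✗
ticket_id=8: ✗
ticket_id=9: ✗
ticket_id=10: ✓ → 10
ticket_id=11: ✓ → 60
ticket_id=12: ✗
ticket_id=13: ✓ → 19
ticket_id=14: ✓ → 86
ticket_id=15: ✗
net_sum = 10 + 60 + 19 + 86 = 175

medium_sum=86, net_sum=175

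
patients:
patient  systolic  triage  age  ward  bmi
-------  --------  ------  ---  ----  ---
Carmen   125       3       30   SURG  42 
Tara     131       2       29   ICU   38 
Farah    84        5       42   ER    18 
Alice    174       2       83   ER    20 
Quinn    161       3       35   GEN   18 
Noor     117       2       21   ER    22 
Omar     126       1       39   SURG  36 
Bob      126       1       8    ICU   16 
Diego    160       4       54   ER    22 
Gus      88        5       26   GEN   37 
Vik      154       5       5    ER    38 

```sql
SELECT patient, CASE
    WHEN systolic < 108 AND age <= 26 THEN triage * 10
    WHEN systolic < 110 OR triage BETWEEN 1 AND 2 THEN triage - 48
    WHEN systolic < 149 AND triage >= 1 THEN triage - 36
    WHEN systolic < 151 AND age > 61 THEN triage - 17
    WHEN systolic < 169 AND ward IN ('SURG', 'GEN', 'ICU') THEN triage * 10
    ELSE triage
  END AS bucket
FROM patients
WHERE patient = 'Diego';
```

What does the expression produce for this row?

patient = Diego: systolic=160, triage=4, age=54, ward=ER, bmi=22.
systolic < 108 AND age <= 26 → false
systolic < 110 OR triage BETWEEN 1 AND 2 → false
systolic < 149 AND triage >= 1 → false
systolic < 151 AND age > 61 → false
systolic < 169 AND ward IN ('SURG', 'GEN', 'ICU') → false
No prior WHEN matched → ELSE → 4

4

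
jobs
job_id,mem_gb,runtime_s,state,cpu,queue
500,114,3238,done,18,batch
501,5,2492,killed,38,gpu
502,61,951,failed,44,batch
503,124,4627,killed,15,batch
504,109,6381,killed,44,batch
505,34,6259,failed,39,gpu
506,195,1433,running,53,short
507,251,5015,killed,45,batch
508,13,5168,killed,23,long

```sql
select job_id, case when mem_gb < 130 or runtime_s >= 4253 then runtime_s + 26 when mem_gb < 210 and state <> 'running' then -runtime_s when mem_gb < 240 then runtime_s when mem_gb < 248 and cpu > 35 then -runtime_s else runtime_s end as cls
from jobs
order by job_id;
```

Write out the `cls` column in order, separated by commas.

3264, 2518, 977, 4653, 6407, 6285, 1433, 5041, 5194

job_id=500: mem_gb < 130 or runtime_s >= 4253 → 3264
job_id=501: mem_gb < 130 or runtime_s >= 4253 → 2518
job_id=502: mem_gb < 130 or runtime_s >= 4253 → 977
job_id=503: mem_gb < 130 or runtime_s >= 4253 → 4653
job_id=504: mem_gb < 130 or runtime_s >= 4253 → 6407
job_id=505: mem_gb < 130 or runtime_s >= 4253 → 6285
job_id=506: mem_gb < 240 → 1433
job_id=507: mem_gb < 130 or runtime_s >= 4253 → 5041
job_id=508: mem_gb < 130 or runtime_s >= 4253 → 5194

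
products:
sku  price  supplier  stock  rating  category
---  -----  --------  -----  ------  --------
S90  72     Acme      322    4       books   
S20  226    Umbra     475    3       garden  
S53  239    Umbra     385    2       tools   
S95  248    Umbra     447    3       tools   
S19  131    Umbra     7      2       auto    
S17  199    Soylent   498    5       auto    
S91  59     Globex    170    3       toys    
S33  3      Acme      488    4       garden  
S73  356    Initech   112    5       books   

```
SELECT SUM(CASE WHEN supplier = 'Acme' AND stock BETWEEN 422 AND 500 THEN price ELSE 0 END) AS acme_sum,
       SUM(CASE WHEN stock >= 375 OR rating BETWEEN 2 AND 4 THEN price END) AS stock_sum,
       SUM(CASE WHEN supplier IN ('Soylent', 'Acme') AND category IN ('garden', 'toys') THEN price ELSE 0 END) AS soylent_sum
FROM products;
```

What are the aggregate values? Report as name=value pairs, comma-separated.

acme_sum=3, stock_sum=1177, soylent_sum=3

[acme_sum: supplier = 'Acme' AND stock BETWEEN 422 AND 500]
sku=S90: ✗
sku=S20: ✗
sku=S53: ✗
sku=S95: ✗
sku=S19: ✗
sku=S17: ✗
sku=S91: ✗
sku=S33: ✓ → 3
sku=S73: ✗
acme_sum = 3
—
[stock_sum: stock >= 375 OR rating BETWEEN 2 AND 4]
sku=S90: ✓ → 72
sku=S20: ✓ → 226
sku=S53: ✓ → 239
sku=S95: ✓ → 248
sku=S19: ✓ → 131
sku=S17: ✓ → 199
sku=S91: ✓ → 59
sku=S33: ✓ → 3
sku=S73: ✗
stock_sum = 72 + 226 + 239 + 248 + 131 + 199 + 59 + 3 = 1177
—
[soylent_sum: supplier IN ('Soylent', 'Acme') AND category IN ('garden', 'toys')]
sku=S90: ✗
sku=S20: ✗
sku=S53: ✗
sku=S95: ✗
sku=S19: ✗
sku=S17: ✗
sku=S91: ✗
sku=S33: ✓ → 3
sku=S73: ✗
soylent_sum = 3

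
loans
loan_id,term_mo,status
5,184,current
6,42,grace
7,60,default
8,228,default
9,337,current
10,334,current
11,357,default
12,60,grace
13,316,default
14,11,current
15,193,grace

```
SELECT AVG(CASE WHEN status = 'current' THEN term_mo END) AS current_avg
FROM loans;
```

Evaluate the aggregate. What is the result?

216.5

loan_id=5: ✓ → 184
loan_id=6: ✗
loan_id=7: ✗
loan_id=8: ✗
loan_id=9: ✓ → 337
loan_id=10: ✓ → 334
loan_id=11: ✗
loan_id=12: ✗
loan_id=13: ✗
loan_id=14: ✓ → 11
loan_id=15: ✗
current_avg = (184 + 337 + 334 + 11) / 4 = 216.5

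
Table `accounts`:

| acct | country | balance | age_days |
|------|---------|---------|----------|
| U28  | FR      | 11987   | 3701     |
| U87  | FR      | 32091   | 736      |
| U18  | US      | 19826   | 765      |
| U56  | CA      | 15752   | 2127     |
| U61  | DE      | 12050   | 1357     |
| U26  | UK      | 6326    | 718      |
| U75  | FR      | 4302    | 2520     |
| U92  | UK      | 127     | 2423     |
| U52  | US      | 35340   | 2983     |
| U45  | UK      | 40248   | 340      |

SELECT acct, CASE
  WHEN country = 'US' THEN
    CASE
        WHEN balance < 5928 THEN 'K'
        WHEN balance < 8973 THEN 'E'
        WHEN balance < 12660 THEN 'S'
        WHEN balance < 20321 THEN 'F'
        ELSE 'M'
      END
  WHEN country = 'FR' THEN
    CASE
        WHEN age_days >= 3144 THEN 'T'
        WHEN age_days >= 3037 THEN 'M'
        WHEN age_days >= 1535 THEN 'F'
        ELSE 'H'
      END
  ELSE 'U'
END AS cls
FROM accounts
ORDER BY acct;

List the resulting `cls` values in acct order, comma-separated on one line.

acct=U18: country='US' → inner[balance < 20321] → F
acct=U26: country='UK' → outer ELSE → U
acct=U28: country='FR' → inner[age_days >= 3144] → T
acct=U45: country='UK' → outer ELSE → U
acct=U52: country='US' → inner[ELSE] → M
acct=U56: country='CA' → outer ELSE → U
acct=U61: country='DE' → outer ELSE → U
acct=U75: country='FR' → inner[age_days >= 1535] → F
acct=U87: country='FR' → inner[ELSE] → H
acct=U92: country='UK' → outer ELSE → U

F, U, T, U, M, U, U, F, H, U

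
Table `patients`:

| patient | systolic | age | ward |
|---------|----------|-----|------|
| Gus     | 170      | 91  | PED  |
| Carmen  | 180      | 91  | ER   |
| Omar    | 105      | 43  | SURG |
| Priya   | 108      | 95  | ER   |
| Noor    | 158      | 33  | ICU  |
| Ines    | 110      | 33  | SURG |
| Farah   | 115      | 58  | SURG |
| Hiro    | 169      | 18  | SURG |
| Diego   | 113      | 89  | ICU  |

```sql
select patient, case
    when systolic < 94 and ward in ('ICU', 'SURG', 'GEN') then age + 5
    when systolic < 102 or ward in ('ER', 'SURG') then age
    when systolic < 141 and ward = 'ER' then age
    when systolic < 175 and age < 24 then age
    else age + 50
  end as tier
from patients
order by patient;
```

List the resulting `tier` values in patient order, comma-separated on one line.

patient=Carmen: systolic < 102 or ward in ('ER', 'SURG') → 91
patient=Diego: ELSE → 139
patient=Farah: systolic < 102 or ward in ('ER', 'SURG') → 58
patient=Gus: ELSE → 141
patient=Hiro: systolic < 102 or ward in ('ER', 'SURG') → 18
patient=Ines: systolic < 102 or ward in ('ER', 'SURG') → 33
patient=Noor: ELSE → 83
patient=Omar: systolic < 102 or ward in ('ER', 'SURG') → 43
patient=Priya: systolic < 102 or ward in ('ER', 'SURG') → 95

91, 139, 58, 141, 18, 33, 83, 43, 95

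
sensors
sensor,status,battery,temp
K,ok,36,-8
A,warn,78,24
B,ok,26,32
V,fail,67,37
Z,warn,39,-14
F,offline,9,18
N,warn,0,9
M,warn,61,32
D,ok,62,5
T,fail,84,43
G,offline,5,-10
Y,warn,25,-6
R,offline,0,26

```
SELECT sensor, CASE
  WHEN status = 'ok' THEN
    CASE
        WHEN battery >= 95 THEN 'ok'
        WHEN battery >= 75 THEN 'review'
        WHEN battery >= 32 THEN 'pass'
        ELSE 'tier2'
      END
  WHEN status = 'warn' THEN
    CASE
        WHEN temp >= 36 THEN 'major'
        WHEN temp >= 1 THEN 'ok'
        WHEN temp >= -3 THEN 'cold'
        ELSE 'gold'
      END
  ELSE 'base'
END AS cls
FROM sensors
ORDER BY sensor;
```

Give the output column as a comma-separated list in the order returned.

sensor=A: status='warn' → inner[temp >= 1] → ok
sensor=B: status='ok' → inner[ELSE] → tier2
sensor=D: status='ok' → inner[battery >= 32] → pass
sensor=F: status='offline' → outer ELSE → base
sensor=G: status='offline' → outer ELSE → base
sensor=K: status='ok' → inner[battery >= 32] → pass
sensor=M: status='warn' → inner[temp >= 1] → ok
sensor=N: status='warn' → inner[temp >= 1] → ok
sensor=R: status='offline' → outer ELSE → base
sensor=T: status='fail' → outer ELSE → base
sensor=V: status='fail' → outer ELSE → base
sensor=Y: status='warn' → inner[ELSE] → gold
sensor=Z: status='warn' → inner[ELSE] → gold

ok, tier2, pass, base, base, pass, ok, ok, base, base, base, gold, gold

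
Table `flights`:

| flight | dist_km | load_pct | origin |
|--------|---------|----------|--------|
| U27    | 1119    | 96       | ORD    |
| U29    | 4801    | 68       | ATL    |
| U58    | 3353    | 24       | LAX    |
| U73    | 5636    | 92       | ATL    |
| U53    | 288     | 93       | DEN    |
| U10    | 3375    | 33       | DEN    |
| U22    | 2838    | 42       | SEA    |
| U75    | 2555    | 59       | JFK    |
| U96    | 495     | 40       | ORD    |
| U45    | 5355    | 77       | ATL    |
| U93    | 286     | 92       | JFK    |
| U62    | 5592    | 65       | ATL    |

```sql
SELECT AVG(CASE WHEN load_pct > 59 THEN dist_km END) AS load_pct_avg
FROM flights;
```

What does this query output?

3296.7142857143

flight=U27: ✓ → 1119
flight=U29: ✓ → 4801
flight=U58: ✗
flight=U73: ✓ → 5636
flight=U53: ✓ → 288
flight=U10: ✗
flight=U22: ✗
flight=U75: ✗
flight=U96: ✗
flight=U45: ✓ → 5355
flight=U93: ✓ → 286
flight=U62: ✓ → 5592
load_pct_avg = (1119 + 4801 + 5636 + 288 + 5355 + 286 + 5592) / 7 = 3296.7142857143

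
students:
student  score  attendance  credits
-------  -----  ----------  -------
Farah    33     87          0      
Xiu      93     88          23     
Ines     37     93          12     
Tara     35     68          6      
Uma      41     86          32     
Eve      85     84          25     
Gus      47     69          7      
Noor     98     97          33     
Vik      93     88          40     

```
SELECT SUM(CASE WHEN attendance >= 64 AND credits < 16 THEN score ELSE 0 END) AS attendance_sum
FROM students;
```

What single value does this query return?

152

student=Farah: ✓ → 33
student=Xiu: ✗
student=Ines: ✓ → 37
student=Tara: ✓ → 35
student=Uma: ✗
student=Eve: ✗
student=Gus: ✓ → 47
student=Noor: ✗
student=Vik: ✗
attendance_sum = 33 + 37 + 35 + 47 = 152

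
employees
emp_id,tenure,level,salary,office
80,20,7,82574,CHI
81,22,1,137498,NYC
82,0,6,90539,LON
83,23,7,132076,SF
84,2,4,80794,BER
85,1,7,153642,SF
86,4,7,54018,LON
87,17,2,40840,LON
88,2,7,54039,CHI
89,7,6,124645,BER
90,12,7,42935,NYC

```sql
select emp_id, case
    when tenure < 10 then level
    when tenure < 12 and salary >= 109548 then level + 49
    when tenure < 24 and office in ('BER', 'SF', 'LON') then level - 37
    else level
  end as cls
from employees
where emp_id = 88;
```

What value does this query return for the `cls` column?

7

emp_id = 88: tenure=2, level=7, salary=54039, office=CHI.
tenure < 10 → true → 7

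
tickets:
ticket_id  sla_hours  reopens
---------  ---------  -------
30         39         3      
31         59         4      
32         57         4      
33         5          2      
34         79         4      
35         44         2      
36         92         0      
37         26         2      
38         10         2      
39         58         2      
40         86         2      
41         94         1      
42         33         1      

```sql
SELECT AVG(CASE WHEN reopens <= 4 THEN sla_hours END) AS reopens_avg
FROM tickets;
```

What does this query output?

ticket_id=30: ✓ → 39
ticket_id=31: ✓ → 59
ticket_id=32: ✓ → 57
ticket_id=33: ✓ → 5
ticket_id=34: ✓ → 79
ticket_id=35: ✓ → 44
ticket_id=36: ✓ → 92
ticket_id=37: ✓ → 26
ticket_id=38: ✓ → 10
ticket_id=39: ✓ → 58
ticket_id=40: ✓ → 86
ticket_id=41: ✓ → 94
ticket_id=42: ✓ → 33
reopens_avg = (39 + 59 + 57 + 5 + 79 + 44 + 92 + 26 + 10 + 58 + 86 + 94 + 33) / 13 = 52.4615384615

52.4615384615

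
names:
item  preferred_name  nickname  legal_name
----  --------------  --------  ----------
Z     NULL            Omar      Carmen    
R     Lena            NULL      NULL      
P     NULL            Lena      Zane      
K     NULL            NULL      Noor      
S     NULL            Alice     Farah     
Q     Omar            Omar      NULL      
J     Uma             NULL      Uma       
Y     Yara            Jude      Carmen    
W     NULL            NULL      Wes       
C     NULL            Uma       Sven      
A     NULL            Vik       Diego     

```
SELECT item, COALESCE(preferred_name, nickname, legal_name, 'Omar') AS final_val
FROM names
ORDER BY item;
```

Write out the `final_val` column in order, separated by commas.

Vik, Uma, Uma, Noor, Lena, Omar, Lena, Alice, Wes, Yara, Omar

item=A: preferred_name=NULL, nickname=Vik → Vik
item=C: preferred_name=NULL, nickname=Uma → Uma
item=J: preferred_name=Uma → Uma
item=K: preferred_name=NULL, nickname=NULL, legal_name=Noor → Noor
item=P: preferred_name=NULL, nickname=Lena → Lena
item=Q: preferred_name=Omar → Omar
item=R: preferred_name=Lena → Lena
item=S: preferred_name=NULL, nickname=Alice → Alice
item=W: preferred_name=NULL, nickname=NULL, legal_name=Wes → Wes
item=Y: preferred_name=Yara → Yara
item=Z: preferred_name=NULL, nickname=Omar → Omar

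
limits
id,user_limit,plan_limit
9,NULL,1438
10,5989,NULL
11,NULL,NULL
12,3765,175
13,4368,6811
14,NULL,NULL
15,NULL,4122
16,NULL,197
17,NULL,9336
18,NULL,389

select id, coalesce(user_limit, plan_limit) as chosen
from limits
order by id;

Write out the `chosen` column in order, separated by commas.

id=9: user_limit=NULL, plan_limit=1438 → 1438
id=10: user_limit=5989 → 5989
id=11: user_limit=NULL, plan_limit=NULL (all NULL) → NULL
id=12: user_limit=3765 → 3765
id=13: user_limit=4368 → 4368
id=14: user_limit=NULL, plan_limit=NULL (all NULL) → NULL
id=15: user_limit=NULL, plan_limit=4122 → 4122
id=16: user_limit=NULL, plan_limit=197 → 197
id=17: user_limit=NULL, plan_limit=9336 → 9336
id=18: user_limit=NULL, plan_limit=389 → 389

1438, 5989, NULL, 3765, 4368, NULL, 4122, 197, 9336, 389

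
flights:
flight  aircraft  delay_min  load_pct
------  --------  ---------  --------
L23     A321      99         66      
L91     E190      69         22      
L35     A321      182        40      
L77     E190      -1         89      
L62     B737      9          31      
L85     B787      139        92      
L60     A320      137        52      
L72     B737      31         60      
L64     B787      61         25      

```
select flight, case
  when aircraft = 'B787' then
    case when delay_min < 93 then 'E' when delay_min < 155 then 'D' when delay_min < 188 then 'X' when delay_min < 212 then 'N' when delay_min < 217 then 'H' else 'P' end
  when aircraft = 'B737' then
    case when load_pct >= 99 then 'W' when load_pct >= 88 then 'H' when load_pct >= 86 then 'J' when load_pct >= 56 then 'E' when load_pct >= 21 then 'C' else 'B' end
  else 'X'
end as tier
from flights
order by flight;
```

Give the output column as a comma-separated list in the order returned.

X, X, X, C, E, E, X, D, X

flight=L23: aircraft='A321' → outer ELSE → X
flight=L35: aircraft='A321' → outer ELSE → X
flight=L60: aircraft='A320' → outer ELSE → X
flight=L62: aircraft='B737' → inner[load_pct >= 21] → C
flight=L64: aircraft='B787' → inner[delay_min < 93] → E
flight=L72: aircraft='B737' → inner[load_pct >= 56] → E
flight=L77: aircraft='E190' → outer ELSE → X
flight=L85: aircraft='B787' → inner[delay_min < 155] → D
flight=L91: aircraft='E190' → outer ELSE → X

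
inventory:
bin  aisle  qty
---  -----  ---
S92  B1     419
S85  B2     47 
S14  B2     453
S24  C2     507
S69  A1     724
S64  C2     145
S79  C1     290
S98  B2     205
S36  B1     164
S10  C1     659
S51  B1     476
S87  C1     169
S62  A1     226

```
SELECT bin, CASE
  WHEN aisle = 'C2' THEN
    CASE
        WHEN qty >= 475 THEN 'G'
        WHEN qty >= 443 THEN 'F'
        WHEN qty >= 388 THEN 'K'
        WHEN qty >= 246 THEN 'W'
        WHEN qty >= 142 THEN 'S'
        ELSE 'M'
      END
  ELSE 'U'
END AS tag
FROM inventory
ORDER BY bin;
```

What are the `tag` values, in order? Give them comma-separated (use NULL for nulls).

U, U, G, U, U, U, S, U, U, U, U, U, U

bin=S10: aisle='C1' → outer ELSE → U
bin=S14: aisle='B2' → outer ELSE → U
bin=S24: aisle='C2' → inner[qty >= 475] → G
bin=S36: aisle='B1' → outer ELSE → U
bin=S51: aisle='B1' → outer ELSE → U
bin=S62: aisle='A1' → outer ELSE → U
bin=S64: aisle='C2' → inner[qty >= 142] → S
bin=S69: aisle='A1' → outer ELSE → U
bin=S79: aisle='C1' → outer ELSE → U
bin=S85: aisle='B2' → outer ELSE → U
bin=S87: aisle='C1' → outer ELSE → U
bin=S92: aisle='B1' → outer ELSE → U
bin=S98: aisle='B2' → outer ELSE → U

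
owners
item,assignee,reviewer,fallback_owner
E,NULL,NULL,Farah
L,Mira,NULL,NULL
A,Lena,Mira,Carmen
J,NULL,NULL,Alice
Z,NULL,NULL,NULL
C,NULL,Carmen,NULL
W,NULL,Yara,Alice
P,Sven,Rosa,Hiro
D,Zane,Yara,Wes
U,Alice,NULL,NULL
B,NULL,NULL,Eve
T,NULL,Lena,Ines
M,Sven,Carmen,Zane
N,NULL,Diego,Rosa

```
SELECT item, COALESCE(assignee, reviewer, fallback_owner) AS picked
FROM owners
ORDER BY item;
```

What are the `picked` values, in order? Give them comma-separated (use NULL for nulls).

item=A: assignee=Lena → Lena
item=B: assignee=NULL, reviewer=NULL, fallback_owner=Eve → Eve
item=C: assignee=NULL, reviewer=Carmen → Carmen
item=D: assignee=Zane → Zane
item=E: assignee=NULL, reviewer=NULL, fallback_owner=Farah → Farah
item=J: assignee=NULL, reviewer=NULL, fallback_owner=Alice → Alice
item=L: assignee=Mira → Mira
item=M: assignee=Sven → Sven
item=N: assignee=NULL, reviewer=Diego → Diego
item=P: assignee=Sven → Sven
item=T: assignee=NULL, reviewer=Lena → Lena
item=U: assignee=Alice → Alice
item=W: assignee=NULL, reviewer=Yara → Yara
item=Z: assignee=NULL, reviewer=NULL, fallback_owner=NULL (all NULL) → NULL

Lena, Eve, Carmen, Zane, Farah, Alice, Mira, Sven, Diego, Sven, Lena, Alice, Yara, NULL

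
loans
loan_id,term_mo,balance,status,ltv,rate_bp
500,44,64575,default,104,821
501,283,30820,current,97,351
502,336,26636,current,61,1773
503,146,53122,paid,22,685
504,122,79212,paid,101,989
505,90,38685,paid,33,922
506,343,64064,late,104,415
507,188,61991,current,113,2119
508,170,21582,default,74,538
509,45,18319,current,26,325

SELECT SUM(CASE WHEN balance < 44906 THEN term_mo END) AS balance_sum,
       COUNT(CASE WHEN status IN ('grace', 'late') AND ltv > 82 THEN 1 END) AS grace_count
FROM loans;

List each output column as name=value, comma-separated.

[balance_sum: balance < 44906]
loan_id=500: ✗
loan_id=501: ✓ → 283
loan_id=502: ✓ → 336
loan_id=503: ✗
loan_id=504: ✗
loan_id=505: ✓ → 90
loan_id=506: ✗
loan_id=507: ✗
loan_id=508: ✓ → 170
loan_id=509: ✓ → 45
balance_sum = 283 + 336 + 90 + 170 + 45 = 924
—
[grace_count: status IN ('grace', 'late') AND ltv > 82]
loan_id=500: ✗
loan_id=501: ✗
loan_id=502: ✗
loan_id=503: ✗
loan_id=504: ✗
loan_id=505: ✗
loan_id=506: ✓ → 1
loan_id=507: ✗
loan_id=508: ✗
loan_id=509: ✗
grace_count = COUNT(1) = 1

balance_sum=924, grace_count=1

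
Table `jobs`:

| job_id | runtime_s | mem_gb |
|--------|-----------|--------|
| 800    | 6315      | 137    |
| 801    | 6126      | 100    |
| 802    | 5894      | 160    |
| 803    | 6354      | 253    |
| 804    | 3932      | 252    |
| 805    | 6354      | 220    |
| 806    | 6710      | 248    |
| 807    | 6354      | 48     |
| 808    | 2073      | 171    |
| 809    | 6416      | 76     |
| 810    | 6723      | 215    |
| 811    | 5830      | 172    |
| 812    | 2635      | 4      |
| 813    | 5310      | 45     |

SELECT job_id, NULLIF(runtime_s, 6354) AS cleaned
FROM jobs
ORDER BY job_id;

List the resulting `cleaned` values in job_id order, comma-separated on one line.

job_id=800: runtime_s=6315 vs 6354: differ → 6315
job_id=801: runtime_s=6126 vs 6354: differ → 6126
job_id=802: runtime_s=5894 vs 6354: differ → 5894
job_id=803: runtime_s=6354 vs 6354: equal → NULL
job_id=804: runtime_s=3932 vs 6354: differ → 3932
job_id=805: runtime_s=6354 vs 6354: equal → NULL
job_id=806: runtime_s=6710 vs 6354: differ → 6710
job_id=807: runtime_s=6354 vs 6354: equal → NULL
job_id=808: runtime_s=2073 vs 6354: differ → 2073
job_id=809: runtime_s=6416 vs 6354: differ → 6416
job_id=810: runtime_s=6723 vs 6354: differ → 6723
job_id=811: runtime_s=5830 vs 6354: differ → 5830
job_id=812: runtime_s=2635 vs 6354: differ → 2635
job_id=813: runtime_s=5310 vs 6354: differ → 5310

6315, 6126, 5894, NULL, 3932, NULL, 6710, NULL, 2073, 6416, 6723, 5830, 2635, 5310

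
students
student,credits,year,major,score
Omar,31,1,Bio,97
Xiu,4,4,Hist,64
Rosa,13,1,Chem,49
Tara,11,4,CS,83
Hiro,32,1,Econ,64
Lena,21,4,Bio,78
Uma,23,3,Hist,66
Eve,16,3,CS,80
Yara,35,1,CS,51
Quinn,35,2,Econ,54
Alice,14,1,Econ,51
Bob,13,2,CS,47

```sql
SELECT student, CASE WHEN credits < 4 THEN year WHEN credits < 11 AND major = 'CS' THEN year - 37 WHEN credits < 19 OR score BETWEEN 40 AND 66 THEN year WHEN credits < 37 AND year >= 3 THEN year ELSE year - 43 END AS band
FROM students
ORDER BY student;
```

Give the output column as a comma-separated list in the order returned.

1, 2, 3, 1, 4, -42, 2, 1, 4, 3, 4, 1

student=Alice: credits < 19 OR score BETWEEN 40 AND 66 → 1
student=Bob: credits < 19 OR score BETWEEN 40 AND 66 → 2
student=Eve: credits < 19 OR score BETWEEN 40 AND 66 → 3
student=Hiro: credits < 19 OR score BETWEEN 40 AND 66 → 1
student=Lena: credits < 37 AND year >= 3 → 4
student=Omar: ELSE → -42
student=Quinn: credits < 19 OR score BETWEEN 40 AND 66 → 2
student=Rosa: credits < 19 OR score BETWEEN 40 AND 66 → 1
student=Tara: credits < 19 OR score BETWEEN 40 AND 66 → 4
student=Uma: credits < 19 OR score BETWEEN 40 AND 66 → 3
student=Xiu: credits < 19 OR score BETWEEN 40 AND 66 → 4
student=Yara: credits < 19 OR score BETWEEN 40 AND 66 → 1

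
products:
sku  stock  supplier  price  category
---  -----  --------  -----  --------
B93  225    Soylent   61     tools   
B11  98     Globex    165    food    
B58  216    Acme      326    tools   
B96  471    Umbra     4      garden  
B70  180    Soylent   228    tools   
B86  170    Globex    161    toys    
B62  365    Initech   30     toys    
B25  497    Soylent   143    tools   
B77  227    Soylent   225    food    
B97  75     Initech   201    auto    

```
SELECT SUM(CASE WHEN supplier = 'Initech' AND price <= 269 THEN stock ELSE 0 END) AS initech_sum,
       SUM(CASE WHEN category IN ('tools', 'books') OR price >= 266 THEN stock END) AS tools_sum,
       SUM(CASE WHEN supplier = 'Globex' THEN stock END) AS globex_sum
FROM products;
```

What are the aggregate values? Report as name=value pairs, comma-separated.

[initech_sum: supplier = 'Initech' AND price <= 269]
sku=B93: ✗
sku=B11: ✗
sku=B58: ✗
sku=B96: ✗
sku=B70: ✗
sku=B86: ✗
sku=B62: ✓ → 365
sku=B25: ✗
sku=B77: ✗
sku=B97: ✓ → 75
initech_sum = 365 + 75 = 440
—
[tools_sum: category IN ('tools', 'books') OR price >= 266]
sku=B93: ✓ → 225
sku=B11: ✗
sku=B58: ✓ → 216
sku=B96: ✗
sku=B70: ✓ → 180
sku=B86: ✗
sku=B62: ✗
sku=B25: ✓ → 497
sku=B77: ✗
sku=B97: ✗
tools_sum = 225 + 216 + 180 + 497 = 1118
—
[globex_sum: supplier = 'Globex']
sku=B93: ✗
sku=B11: ✓ → 98
sku=B58: ✗
sku=B96: ✗
sku=B70: ✗
sku=B86: ✓ → 170
sku=B62: ✗
sku=B25: ✗
sku=B77: ✗
sku=B97: ✗
globex_sum = 98 + 170 = 268

initech_sum=440, tools_sum=1118, globex_sum=268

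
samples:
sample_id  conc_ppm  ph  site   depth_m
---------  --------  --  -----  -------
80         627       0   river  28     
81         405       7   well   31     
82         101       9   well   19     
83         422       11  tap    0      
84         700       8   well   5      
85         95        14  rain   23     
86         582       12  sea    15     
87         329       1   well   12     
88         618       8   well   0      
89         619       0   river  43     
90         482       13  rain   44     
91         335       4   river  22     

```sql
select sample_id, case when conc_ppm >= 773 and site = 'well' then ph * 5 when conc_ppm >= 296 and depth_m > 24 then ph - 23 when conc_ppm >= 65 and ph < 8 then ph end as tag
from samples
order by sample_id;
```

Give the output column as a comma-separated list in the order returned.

sample_id=80: conc_ppm >= 296 and depth_m > 24 → -23
sample_id=81: conc_ppm >= 296 and depth_m > 24 → -16
sample_id=82: (no match → NULL) → NULL
sample_id=83: (no match → NULL) → NULL
sample_id=84: (no match → NULL) → NULL
sample_id=85: (no match → NULL) → NULL
sample_id=86: (no match → NULL) → NULL
sample_id=87: conc_ppm >= 65 and ph < 8 → 1
sample_id=88: (no match → NULL) → NULL
sample_id=89: conc_ppm >= 296 and depth_m > 24 → -23
sample_id=90: conc_ppm >= 296 and depth_m > 24 → -10
sample_id=91: conc_ppm >= 65 and ph < 8 → 4

-23, -16, NULL, NULL, NULL, NULL, NULL, 1, NULL, -23, -10, 4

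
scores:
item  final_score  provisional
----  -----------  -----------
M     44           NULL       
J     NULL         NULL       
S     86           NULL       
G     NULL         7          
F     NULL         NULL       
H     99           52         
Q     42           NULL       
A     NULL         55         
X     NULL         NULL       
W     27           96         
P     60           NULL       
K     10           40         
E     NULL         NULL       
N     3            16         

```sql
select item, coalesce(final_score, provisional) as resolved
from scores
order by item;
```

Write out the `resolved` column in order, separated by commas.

55, NULL, NULL, 7, 99, NULL, 10, 44, 3, 60, 42, 86, 27, NULL

item=A: final_score=NULL, provisional=55 → 55
item=E: final_score=NULL, provisional=NULL (all NULL) → NULL
item=F: final_score=NULL, provisional=NULL (all NULL) → NULL
item=G: final_score=NULL, provisional=7 → 7
item=H: final_score=99 → 99
item=J: final_score=NULL, provisional=NULL (all NULL) → NULL
item=K: final_score=10 → 10
item=M: final_score=44 → 44
item=N: final_score=3 → 3
item=P: final_score=60 → 60
item=Q: final_score=42 → 42
item=S: final_score=86 → 86
item=W: final_score=27 → 27
item=X: final_score=NULL, provisional=NULL (all NULL) → NULL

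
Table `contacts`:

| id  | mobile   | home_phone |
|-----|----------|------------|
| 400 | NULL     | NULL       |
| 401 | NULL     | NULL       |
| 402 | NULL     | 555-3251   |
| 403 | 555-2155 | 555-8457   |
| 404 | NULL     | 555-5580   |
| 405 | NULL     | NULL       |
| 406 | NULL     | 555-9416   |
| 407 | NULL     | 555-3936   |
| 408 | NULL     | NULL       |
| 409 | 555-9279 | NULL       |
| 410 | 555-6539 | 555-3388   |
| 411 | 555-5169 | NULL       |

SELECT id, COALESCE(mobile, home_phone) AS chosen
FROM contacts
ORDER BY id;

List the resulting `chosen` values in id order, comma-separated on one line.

NULL, NULL, 555-3251, 555-2155, 555-5580, NULL, 555-9416, 555-3936, NULL, 555-9279, 555-6539, 555-5169

id=400: mobile=NULL, home_phone=NULL (all NULL) → NULL
id=401: mobile=NULL, home_phone=NULL (all NULL) → NULL
id=402: mobile=NULL, home_phone=555-3251 → 555-3251
id=403: mobile=555-2155 → 555-2155
id=404: mobile=NULL, home_phone=555-5580 → 555-5580
id=405: mobile=NULL, home_phone=NULL (all NULL) → NULL
id=406: mobile=NULL, home_phone=555-9416 → 555-9416
id=407: mobile=NULL, home_phone=555-3936 → 555-3936
id=408: mobile=NULL, home_phone=NULL (all NULL) → NULL
id=409: mobile=555-9279 → 555-9279
id=410: mobile=555-6539 → 555-6539
id=411: mobile=555-5169 → 555-5169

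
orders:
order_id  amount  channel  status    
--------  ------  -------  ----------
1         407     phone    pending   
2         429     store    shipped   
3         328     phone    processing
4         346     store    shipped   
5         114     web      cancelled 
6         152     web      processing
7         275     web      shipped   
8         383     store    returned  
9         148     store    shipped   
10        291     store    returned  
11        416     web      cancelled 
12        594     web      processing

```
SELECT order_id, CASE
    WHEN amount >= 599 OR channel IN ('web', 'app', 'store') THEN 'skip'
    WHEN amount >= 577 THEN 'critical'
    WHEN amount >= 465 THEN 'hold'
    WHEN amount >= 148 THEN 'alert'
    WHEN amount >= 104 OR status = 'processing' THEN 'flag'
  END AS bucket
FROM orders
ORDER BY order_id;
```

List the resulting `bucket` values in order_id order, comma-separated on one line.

alert, skip, alert, skip, skip, skip, skip, skip, skip, skip, skip, skip

order_id=1: amount >= 148 → alert
order_id=2: amount >= 599 OR channel IN ('web', 'app', 'store') → skip
order_id=3: amount >= 148 → alert
order_id=4: amount >= 599 OR channel IN ('web', 'app', 'store') → skip
order_id=5: amount >= 599 OR channel IN ('web', 'app', 'store') → skip
order_id=6: amount >= 599 OR channel IN ('web', 'app', 'store') → skip
order_id=7: amount >= 599 OR channel IN ('web', 'app', 'store') → skip
order_id=8: amount >= 599 OR channel IN ('web', 'app', 'store') → skip
order_id=9: amount >= 599 OR channel IN ('web', 'app', 'store') → skip
order_id=10: amount >= 599 OR channel IN ('web', 'app', 'store') → skip
order_id=11: amount >= 599 OR channel IN ('web', 'app', 'store') → skip
order_id=12: amount >= 599 OR channel IN ('web', 'app', 'store') → skip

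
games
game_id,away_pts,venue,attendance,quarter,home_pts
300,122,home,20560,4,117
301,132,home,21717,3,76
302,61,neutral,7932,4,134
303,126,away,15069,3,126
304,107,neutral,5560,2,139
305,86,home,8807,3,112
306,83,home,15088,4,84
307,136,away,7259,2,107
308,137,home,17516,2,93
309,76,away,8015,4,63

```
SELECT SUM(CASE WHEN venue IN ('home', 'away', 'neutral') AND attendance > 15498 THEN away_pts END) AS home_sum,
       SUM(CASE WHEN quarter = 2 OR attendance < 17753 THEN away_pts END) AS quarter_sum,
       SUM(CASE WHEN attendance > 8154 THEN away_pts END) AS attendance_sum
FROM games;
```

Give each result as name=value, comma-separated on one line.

[home_sum: venue IN ('home', 'away', 'neutral') AND attendance > 15498]
game_id=300: ✓ → 122
game_id=301: ✓ → 132
game_id=302: ✗
game_id=303: ✗
game_id=304: ✗
game_id=305: ✗
game_id=306: ✗
game_id=307: ✗
game_id=308: ✓ → 137
game_id=309: ✗
home_sum = 122 + 132 + 137 = 391
—
[quarter_sum: quarter = 2 OR attendance < 17753]
game_id=300: ✗
game_id=301: ✗
game_id=302: ✓ → 61
game_id=303: ✓ → 126
game_id=304: ✓ → 107
game_id=305: ✓ → 86
game_id=306: ✓ → 83
game_id=307: ✓ → 136
game_id=308: ✓ → 137
game_id=309: ✓ → 76
quarter_sum = 61 + 126 + 107 + 86 + 83 + 136 + 137 + 76 = 812
—
[attendance_sum: attendance > 8154]
game_id=300: ✓ → 122
game_id=301: ✓ → 132
game_id=302: ✗
game_id=303: ✓ → 126
game_id=304: ✗
game_id=305: ✓ → 86
game_id=306: ✓ → 83
game_id=307: ✗
game_id=308: ✓ → 137
game_id=309: ✗
attendance_sum = 122 + 132 + 126 + 86 + 83 + 137 = 686

home_sum=391, quarter_sum=812, attendance_sum=686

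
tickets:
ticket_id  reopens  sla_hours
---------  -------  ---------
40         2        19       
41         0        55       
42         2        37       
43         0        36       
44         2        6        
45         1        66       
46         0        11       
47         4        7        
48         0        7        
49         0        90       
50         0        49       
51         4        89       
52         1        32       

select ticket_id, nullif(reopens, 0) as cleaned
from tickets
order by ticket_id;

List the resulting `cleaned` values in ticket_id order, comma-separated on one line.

ticket_id=40: reopens=2 vs 0: differ → 2
ticket_id=41: reopens=0 vs 0: equal → NULL
ticket_id=42: reopens=2 vs 0: differ → 2
ticket_id=43: reopens=0 vs 0: equal → NULL
ticket_id=44: reopens=2 vs 0: differ → 2
ticket_id=45: reopens=1 vs 0: differ → 1
ticket_id=46: reopens=0 vs 0: equal → NULL
ticket_id=47: reopens=4 vs 0: differ → 4
ticket_id=48: reopens=0 vs 0: equal → NULL
ticket_id=49: reopens=0 vs 0: equal → NULL
ticket_id=50: reopens=0 vs 0: equal → NULL
ticket_id=51: reopens=4 vs 0: differ → 4
ticket_id=52: reopens=1 vs 0: differ → 1

2, NULL, 2, NULL, 2, 1, NULL, 4, NULL, NULL, NULL, 4, 1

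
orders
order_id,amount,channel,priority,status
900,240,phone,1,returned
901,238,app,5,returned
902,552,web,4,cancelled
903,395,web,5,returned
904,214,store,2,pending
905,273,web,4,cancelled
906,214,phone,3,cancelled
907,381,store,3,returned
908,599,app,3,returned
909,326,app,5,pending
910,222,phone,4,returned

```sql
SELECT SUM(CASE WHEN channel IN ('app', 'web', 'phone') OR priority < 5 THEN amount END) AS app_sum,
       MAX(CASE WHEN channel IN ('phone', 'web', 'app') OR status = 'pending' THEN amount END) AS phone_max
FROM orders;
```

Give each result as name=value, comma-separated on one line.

app_sum=3654, phone_max=599

[app_sum: channel IN ('app', 'web', 'phone') OR priority < 5]
order_id=900: ✓ → 240
order_id=901: ✓ → 238
order_id=902: ✓ → 552
order_id=903: ✓ → 395
order_id=904: ✓ → 214
order_id=905: ✓ → 273
order_id=906: ✓ → 214
order_id=907: ✓ → 381
order_id=908: ✓ → 599
order_id=909: ✓ → 326
order_id=910: ✓ → 222
app_sum = 240 + 238 + 552 + 395 + 214 + 273 + 214 + 381 + 599 + 326 + 222 = 3654
—
[phone_max: channel IN ('phone', 'web', 'app') OR status = 'pending']
order_id=900: ✓ → 240
order_id=901: ✓ → 238
order_id=902: ✓ → 552
order_id=903: ✓ → 395
order_id=904: ✓ → 214
order_id=905: ✓ → 273
order_id=906: ✓ → 214
order_id=907: ✗
order_id=908: ✓ → 599
order_id=909: ✓ → 326
order_id=910: ✓ → 222
phone_max = MAX(240, 238, 552, 395, 214, 273, 214, 599, 326, 222) = 599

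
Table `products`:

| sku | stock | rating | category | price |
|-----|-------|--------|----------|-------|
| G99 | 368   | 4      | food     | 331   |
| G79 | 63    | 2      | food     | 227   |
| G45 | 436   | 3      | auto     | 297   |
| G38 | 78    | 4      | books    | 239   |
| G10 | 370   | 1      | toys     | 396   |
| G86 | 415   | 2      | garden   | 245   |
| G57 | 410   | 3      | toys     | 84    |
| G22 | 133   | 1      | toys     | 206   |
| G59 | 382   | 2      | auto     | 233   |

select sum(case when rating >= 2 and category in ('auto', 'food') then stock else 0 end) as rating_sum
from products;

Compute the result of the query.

1249

sku=G99: ✓ → 368
sku=G79: ✓ → 63
sku=G45: ✓ → 436
sku=G38: ✗
sku=G10: ✗
sku=G86: ✗
sku=G57: ✗
sku=G22: ✗
sku=G59: ✓ → 382
rating_sum = 368 + 63 + 436 + 382 = 1249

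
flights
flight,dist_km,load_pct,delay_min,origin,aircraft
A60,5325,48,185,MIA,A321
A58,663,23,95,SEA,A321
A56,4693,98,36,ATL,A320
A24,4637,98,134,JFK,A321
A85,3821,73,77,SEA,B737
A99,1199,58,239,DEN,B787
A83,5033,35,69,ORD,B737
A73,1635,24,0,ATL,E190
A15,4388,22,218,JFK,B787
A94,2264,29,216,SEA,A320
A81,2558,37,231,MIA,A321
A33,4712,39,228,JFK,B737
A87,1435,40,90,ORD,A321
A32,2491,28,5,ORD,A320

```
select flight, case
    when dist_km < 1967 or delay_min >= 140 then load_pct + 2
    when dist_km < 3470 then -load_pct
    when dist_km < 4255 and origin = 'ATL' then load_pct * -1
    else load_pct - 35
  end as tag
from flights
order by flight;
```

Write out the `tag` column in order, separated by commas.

24, 63, -28, 41, 63, 25, 50, 26, 39, 0, 38, 42, 31, 60

flight=A15: dist_km < 1967 or delay_min >= 140 → 24
flight=A24: ELSE → 63
flight=A32: dist_km < 3470 → -28
flight=A33: dist_km < 1967 or delay_min >= 140 → 41
flight=A56: ELSE → 63
flight=A58: dist_km < 1967 or delay_min >= 140 → 25
flight=A60: dist_km < 1967 or delay_min >= 140 → 50
flight=A73: dist_km < 1967 or delay_min >= 140 → 26
flight=A81: dist_km < 1967 or delay_min >= 140 → 39
flight=A83: ELSE → 0
flight=A85: ELSE → 38
flight=A87: dist_km < 1967 or delay_min >= 140 → 42
flight=A94: dist_km < 1967 or delay_min >= 140 → 31
flight=A99: dist_km < 1967 or delay_min >= 140 → 60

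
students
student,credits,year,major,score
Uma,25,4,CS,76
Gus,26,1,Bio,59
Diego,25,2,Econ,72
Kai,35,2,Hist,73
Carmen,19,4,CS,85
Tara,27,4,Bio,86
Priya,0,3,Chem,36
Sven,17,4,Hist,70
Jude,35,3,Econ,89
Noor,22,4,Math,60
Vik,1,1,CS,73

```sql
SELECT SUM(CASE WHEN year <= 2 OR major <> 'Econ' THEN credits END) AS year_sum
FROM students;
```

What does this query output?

student=Uma: ✓ → 25
student=Gus: ✓ → 26
student=Diego: ✓ → 25
student=Kai: ✓ → 35
student=Carmen: ✓ → 19
student=Tara: ✓ → 27
student=Priya: ✓ → 0
student=Sven: ✓ → 17
student=Jude: ✗
student=Noor: ✓ → 22
student=Vik: ✓ → 1
year_sum = 25 + 26 + 25 + 35 + 19 + 27 + 17 + 22 + 1 = 197

197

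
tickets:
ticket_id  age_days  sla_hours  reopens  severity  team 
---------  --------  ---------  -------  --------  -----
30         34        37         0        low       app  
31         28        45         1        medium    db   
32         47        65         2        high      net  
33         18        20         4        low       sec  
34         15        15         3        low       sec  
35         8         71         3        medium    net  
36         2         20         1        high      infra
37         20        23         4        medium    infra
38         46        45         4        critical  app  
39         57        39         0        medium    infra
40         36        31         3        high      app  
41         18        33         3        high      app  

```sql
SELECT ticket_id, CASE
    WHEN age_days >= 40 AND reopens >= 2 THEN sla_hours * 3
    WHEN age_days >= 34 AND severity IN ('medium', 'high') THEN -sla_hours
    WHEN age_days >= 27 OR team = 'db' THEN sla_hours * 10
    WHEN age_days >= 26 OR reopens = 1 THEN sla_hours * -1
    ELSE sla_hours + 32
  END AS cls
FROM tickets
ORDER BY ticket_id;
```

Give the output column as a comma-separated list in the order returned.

ticket_id=30: age_days >= 27 OR team = 'db' → 370
ticket_id=31: age_days >= 27 OR team = 'db' → 450
ticket_id=32: age_days >= 40 AND reopens >= 2 → 195
ticket_id=33: ELSE → 52
ticket_id=34: ELSE → 47
ticket_id=35: ELSE → 103
ticket_id=36: age_days >= 26 OR reopens = 1 → -20
ticket_id=37: ELSE → 55
ticket_id=38: age_days >= 40 AND reopens >= 2 → 135
ticket_id=39: age_days >= 34 AND severity IN ('medium', 'high') → -39
ticket_id=40: age_days >= 34 AND severity IN ('medium', 'high') → -31
ticket_id=41: ELSE → 65

370, 450, 195, 52, 47, 103, -20, 55, 135, -39, -31, 65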